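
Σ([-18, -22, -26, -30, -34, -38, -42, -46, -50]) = -306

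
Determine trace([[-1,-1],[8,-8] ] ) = -9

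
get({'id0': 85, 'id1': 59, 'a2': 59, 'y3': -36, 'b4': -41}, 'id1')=59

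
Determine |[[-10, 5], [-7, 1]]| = 25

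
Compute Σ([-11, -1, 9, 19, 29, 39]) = 84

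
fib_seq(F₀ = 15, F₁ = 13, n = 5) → F_2 = F_1 + F_0 = 28
F_3 = F_2 + F_1 = 41
F_4 = F_3 + F_2 = 69
= [15, 13, 28, 41, 69]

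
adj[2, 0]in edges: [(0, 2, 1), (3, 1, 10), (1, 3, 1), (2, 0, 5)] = 5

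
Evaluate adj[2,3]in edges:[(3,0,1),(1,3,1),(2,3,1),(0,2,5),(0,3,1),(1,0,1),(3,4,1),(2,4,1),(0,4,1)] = 1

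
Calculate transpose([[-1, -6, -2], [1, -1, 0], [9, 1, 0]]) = [[-1, 1, 9], [-6, -1, 1], [-2, 0, 0]]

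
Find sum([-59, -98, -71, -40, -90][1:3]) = slice → [-98, -71]
(-98) + (-71)
= -169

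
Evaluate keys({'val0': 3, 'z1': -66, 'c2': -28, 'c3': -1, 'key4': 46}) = ['val0', 'z1', 'c2', 'c3', 'key4']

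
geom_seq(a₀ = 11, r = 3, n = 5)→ a_0 = 11*3^0 = 11
a_1 = 11*3^1 = 33
a_2 = 11*3^2 = 99
...
= [11, 33, 99, 297, 891]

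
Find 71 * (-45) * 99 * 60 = -18978300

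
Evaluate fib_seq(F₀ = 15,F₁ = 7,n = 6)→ [15, 7, 22, 29, 51, 80]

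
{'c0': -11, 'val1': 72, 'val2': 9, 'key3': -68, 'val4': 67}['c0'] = -11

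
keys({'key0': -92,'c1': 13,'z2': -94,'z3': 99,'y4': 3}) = ['key0', 'c1', 'z2', 'z3', 'y4']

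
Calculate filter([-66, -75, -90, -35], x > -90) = keep x where x > -90: -66✓, -75✓, -90✗, -35✓
= [-66, -75, -35]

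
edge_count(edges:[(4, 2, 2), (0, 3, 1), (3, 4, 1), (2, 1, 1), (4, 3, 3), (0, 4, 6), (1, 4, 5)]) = 7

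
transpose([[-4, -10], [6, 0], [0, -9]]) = [[-4, 6, 0], [-10, 0, -9]]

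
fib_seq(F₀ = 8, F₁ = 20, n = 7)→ [8, 20, 28, 48, 76, 124, 200]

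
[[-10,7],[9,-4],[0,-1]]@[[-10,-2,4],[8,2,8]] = [[156, 34, 16], [-122, -26, 4], [-8, -2, -8]]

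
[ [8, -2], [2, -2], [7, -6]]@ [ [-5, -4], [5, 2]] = C[0][0] = (8)*(-5) + (-2)*(5) = -50
C[0][1] = (8)*(-4) + (-2)*(2) = -36
C[1][0] = (2)*(-5) + (-2)*(5) = -20
C[1][1] = (2)*(-4) + (-2)*(2) = -12
C[2][0] = (7)*(-5) + (-6)*(5) = -65
C[2][1] = (7)*(-4) + (-6)*(2) = -40
= [[-50, -36], [-20, -12], [-65, -40]]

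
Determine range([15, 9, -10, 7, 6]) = 25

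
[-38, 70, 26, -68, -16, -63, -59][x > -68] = keep x where x > -68: -38✓, 70✓, 26✓, -68✗, -16✓, -63✓, -59✓
= [-38, 70, 26, -16, -63, -59]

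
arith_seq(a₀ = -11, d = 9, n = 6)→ [-11, -2, 7, 16, 25, 34]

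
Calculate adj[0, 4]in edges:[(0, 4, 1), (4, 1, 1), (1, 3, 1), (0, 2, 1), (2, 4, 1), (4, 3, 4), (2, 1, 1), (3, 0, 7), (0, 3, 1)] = 1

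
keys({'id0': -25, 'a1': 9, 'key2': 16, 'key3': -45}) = ['id0', 'a1', 'key2', 'key3']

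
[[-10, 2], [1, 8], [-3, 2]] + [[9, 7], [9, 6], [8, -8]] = [[-1, 9], [10, 14], [5, -6]]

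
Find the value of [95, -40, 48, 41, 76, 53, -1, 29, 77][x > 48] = [95, 76, 53, 77]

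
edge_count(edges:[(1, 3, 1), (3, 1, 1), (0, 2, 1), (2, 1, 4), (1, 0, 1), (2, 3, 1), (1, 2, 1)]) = 7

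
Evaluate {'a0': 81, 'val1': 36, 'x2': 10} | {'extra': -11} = {'a0': 81, 'val1': 36, 'x2': 10, 'extra': -11}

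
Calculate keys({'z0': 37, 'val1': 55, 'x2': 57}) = ['z0', 'val1', 'x2']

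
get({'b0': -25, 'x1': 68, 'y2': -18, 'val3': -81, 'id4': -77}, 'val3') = -81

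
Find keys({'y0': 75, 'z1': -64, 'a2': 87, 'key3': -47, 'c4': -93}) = ['y0', 'z1', 'a2', 'key3', 'c4']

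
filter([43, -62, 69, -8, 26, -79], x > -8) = keep x where x > -8: 43✓, -62✗, 69✓, -8✗, 26✓, -79✗
= [43, 69, 26]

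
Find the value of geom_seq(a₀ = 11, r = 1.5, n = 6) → [11.0, 16.5, 24.75, 37.125, 55.6875, 83.53125]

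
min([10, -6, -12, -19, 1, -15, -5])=-19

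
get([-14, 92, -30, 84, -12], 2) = -30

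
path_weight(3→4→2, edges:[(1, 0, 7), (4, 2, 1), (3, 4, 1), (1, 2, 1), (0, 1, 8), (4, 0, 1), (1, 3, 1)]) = 2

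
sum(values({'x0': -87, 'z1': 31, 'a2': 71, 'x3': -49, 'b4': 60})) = 26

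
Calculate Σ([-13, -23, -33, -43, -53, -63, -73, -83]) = -384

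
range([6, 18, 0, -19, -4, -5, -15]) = 37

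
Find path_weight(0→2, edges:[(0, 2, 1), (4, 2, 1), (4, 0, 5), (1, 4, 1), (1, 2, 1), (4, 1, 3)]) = 1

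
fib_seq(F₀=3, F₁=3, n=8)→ F_2 = F_1 + F_0 = 6
F_3 = F_2 + F_1 = 9
F_4 = F_3 + F_2 = 15
...
= [3, 3, 6, 9, 15, 24, 39, 63]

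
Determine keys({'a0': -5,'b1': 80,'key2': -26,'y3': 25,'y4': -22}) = ['a0', 'b1', 'key2', 'y3', 'y4']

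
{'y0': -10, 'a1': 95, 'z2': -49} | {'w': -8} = {'y0': -10, 'a1': 95, 'z2': -49, 'w': -8}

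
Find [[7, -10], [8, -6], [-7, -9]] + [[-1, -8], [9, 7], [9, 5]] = [[6, -18], [17, 1], [2, -4]]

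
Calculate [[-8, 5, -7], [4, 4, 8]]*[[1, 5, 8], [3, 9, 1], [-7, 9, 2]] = C[0][0] = (-8)*(1) + (5)*(3) + (-7)*(-7) = 56
C[0][1] = (-8)*(5) + (5)*(9) + (-7)*(9) = -58
C[0][2] = (-8)*(8) + (5)*(1) + (-7)*(2) = -73
C[1][0] = (4)*(1) + (4)*(3) + (8)*(-7) = -40
C[1][1] = (4)*(5) + (4)*(9) + (8)*(9) = 128
C[1][2] = (4)*(8) + (4)*(1) + (8)*(2) = 52
= [[56, -58, -73], [-40, 128, 52]]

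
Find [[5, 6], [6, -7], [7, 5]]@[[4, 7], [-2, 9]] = [[8, 89], [38, -21], [18, 94]]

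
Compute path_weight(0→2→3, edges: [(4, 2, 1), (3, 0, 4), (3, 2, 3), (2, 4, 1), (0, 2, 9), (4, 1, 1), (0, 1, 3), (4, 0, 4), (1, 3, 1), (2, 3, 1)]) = 10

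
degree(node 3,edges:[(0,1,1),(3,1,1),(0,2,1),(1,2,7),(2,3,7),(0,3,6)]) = incident: (3,1), (2,3), (0,3)
= 3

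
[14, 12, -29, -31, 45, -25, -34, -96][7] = -96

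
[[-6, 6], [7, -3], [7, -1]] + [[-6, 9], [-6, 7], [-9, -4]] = [[-12, 15], [1, 4], [-2, -5]]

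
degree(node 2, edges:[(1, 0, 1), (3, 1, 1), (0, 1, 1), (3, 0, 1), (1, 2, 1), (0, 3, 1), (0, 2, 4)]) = incident: (1,2), (0,2)
= 2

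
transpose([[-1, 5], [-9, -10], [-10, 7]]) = [[-1, -9, -10], [5, -10, 7]]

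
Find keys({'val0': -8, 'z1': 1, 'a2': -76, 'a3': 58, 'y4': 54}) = ['val0', 'z1', 'a2', 'a3', 'y4']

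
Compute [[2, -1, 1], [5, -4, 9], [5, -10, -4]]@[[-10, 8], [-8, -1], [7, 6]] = C[0][0] = (2)*(-10) + (-1)*(-8) + (1)*(7) = -5
C[0][1] = (2)*(8) + (-1)*(-1) + (1)*(6) = 23
C[1][0] = (5)*(-10) + (-4)*(-8) + (9)*(7) = 45
C[1][1] = (5)*(8) + (-4)*(-1) + (9)*(6) = 98
C[2][0] = (5)*(-10) + (-10)*(-8) + (-4)*(7) = 2
C[2][1] = (5)*(8) + (-10)*(-1) + (-4)*(6) = 26
= [[-5, 23], [45, 98], [2, 26]]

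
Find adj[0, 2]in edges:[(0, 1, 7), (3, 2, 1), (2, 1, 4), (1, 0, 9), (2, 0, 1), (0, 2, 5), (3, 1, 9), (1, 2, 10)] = 5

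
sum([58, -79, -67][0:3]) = -88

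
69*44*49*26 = 3867864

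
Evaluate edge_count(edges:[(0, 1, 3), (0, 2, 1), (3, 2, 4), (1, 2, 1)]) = 4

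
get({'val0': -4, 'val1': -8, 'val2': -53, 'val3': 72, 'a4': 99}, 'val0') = -4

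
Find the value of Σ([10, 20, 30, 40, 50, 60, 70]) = 10 + 20 + 30 + 40 + 50 + 60 + 70
= 280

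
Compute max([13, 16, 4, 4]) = 16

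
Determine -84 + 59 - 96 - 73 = -194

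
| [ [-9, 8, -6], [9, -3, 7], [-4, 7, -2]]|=(1)*(-9)*det([[-3, 7], [7, -2]]) + (-1)*(8)*det([[9, 7], [-4, -2]]) + (1)*(-6)*det([[9, -3], [-4, 7]])
= 387 + -80 + -306
= 1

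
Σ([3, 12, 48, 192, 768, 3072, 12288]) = 3 + 12 + 48 + 192 + 768 + 3072 + 12288
= 16383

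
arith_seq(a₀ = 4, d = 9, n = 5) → a_0 = 4 + 0*9 = 4
a_1 = 4 + 1*9 = 13
a_2 = 4 + 2*9 = 22
...
= [4, 13, 22, 31, 40]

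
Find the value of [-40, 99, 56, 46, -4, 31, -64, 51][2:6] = [56, 46, -4, 31]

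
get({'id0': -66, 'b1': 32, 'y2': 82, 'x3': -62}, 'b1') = 32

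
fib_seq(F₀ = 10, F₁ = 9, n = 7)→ [10, 9, 19, 28, 47, 75, 122]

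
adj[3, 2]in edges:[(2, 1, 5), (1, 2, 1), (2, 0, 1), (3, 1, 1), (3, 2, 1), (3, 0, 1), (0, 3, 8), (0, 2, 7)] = 1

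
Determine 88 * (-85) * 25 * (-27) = 5049000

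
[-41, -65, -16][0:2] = [-41, -65]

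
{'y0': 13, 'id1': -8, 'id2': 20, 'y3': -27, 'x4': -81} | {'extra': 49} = {'y0': 13, 'id1': -8, 'id2': 20, 'y3': -27, 'x4': -81, 'extra': 49}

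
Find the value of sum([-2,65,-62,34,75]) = (-2) + 65 + (-62) + 34 + 75
= 110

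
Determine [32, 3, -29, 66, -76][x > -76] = [32, 3, -29, 66]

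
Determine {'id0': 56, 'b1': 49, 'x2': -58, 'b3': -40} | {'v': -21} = {'id0': 56, 'b1': 49, 'x2': -58, 'b3': -40, 'v': -21}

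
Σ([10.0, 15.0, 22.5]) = 47.5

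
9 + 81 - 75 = 15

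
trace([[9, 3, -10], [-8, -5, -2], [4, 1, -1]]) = diagonal: 9 + (-5) + (-1)
= 3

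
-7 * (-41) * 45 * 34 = 439110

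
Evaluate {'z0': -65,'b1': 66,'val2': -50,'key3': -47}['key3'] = -47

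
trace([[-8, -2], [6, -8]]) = -16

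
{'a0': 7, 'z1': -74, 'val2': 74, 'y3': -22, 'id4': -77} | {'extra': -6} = {'a0': 7, 'z1': -74, 'val2': 74, 'y3': -22, 'id4': -77, 'extra': -6}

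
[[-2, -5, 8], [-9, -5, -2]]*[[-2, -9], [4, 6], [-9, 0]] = [[-88, -12], [16, 51]]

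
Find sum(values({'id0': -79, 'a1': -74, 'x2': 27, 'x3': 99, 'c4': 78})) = (-79) + (-74) + 27 + 99 + 78
= 51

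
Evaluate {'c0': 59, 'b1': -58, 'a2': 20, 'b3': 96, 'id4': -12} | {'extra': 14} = {'c0': 59, 'b1': -58, 'a2': 20, 'b3': 96, 'id4': -12, 'extra': 14}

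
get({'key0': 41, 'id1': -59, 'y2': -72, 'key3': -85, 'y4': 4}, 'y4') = 4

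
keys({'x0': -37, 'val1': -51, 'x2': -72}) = ['x0', 'val1', 'x2']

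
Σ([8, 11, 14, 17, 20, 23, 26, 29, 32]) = 180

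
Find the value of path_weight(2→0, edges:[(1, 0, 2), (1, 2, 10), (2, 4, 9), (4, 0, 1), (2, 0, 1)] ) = w(2→0)=1
= 1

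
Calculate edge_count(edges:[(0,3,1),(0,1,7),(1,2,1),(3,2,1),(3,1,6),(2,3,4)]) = 6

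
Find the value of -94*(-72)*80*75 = 40608000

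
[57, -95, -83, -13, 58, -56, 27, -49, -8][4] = 58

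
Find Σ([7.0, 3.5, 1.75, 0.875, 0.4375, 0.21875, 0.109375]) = 7.0 + 3.5 + 1.75 + 0.875 + 0.4375 + 0.21875 + 0.109375
= 13.890625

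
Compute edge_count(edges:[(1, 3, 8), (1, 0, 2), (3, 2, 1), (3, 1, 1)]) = 4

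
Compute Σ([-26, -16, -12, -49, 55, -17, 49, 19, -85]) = (-26) + (-16) + (-12) + (-49) + 55 + (-17) + 49 + 19 + (-85)
= -82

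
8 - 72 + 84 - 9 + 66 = 77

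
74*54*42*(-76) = -12755232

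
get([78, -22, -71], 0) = 78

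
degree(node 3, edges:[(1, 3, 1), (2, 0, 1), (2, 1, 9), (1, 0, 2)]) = incident: (1,3)
= 1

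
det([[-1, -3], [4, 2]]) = 10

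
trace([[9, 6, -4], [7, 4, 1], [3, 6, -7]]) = 6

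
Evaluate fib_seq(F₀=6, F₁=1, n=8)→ [6, 1, 7, 8, 15, 23, 38, 61]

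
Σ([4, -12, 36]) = 4 + -12 + 36
= 28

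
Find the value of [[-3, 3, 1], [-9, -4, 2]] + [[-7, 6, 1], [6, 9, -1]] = [[-10, 9, 2], [-3, 5, 1]]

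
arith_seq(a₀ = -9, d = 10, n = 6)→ [-9, 1, 11, 21, 31, 41]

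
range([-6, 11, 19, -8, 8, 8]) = 27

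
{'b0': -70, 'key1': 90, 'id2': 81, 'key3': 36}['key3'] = 36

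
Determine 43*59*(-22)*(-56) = 3125584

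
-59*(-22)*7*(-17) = -154462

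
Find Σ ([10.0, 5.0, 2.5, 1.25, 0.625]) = 10.0 + 5.0 + 2.5 + 1.25 + 0.625
= 19.375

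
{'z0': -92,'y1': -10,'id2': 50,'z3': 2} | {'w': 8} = {'z0': -92, 'y1': -10, 'id2': 50, 'z3': 2, 'w': 8}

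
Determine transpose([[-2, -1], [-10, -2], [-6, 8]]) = [[-2, -10, -6], [-1, -2, 8]]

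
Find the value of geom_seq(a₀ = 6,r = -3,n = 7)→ [6, -18, 54, -162, 486, -1458, 4374]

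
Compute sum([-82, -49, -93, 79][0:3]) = slice → [-82, -49, -93]
(-82) + (-49) + (-93)
= -224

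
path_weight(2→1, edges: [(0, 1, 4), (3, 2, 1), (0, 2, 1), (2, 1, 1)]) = w(2→1)=1
= 1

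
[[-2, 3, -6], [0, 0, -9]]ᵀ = [[-2, 0], [3, 0], [-6, -9]]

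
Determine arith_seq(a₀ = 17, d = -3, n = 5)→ a_0 = 17 + 0*-3 = 17
a_1 = 17 + 1*-3 = 14
a_2 = 17 + 2*-3 = 11
...
= [17, 14, 11, 8, 5]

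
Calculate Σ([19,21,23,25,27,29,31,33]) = 208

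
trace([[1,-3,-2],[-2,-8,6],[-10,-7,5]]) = -2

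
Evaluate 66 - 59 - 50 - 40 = -83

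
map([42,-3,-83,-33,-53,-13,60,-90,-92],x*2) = [84, -6, -166, -66, -106, -26, 120, -180, -184]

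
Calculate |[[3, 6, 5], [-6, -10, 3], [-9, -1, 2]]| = (1)*(3)*det([[-10, 3], [-1, 2]]) + (-1)*(6)*det([[-6, 3], [-9, 2]]) + (1)*(5)*det([[-6, -10], [-9, -1]])
= -51 + -90 + -420
= -561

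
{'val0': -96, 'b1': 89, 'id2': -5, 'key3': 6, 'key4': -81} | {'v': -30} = {'val0': -96, 'b1': 89, 'id2': -5, 'key3': 6, 'key4': -81, 'v': -30}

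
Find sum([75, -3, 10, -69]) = 13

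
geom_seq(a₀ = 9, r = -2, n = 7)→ [9, -18, 36, -72, 144, -288, 576]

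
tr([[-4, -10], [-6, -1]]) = -5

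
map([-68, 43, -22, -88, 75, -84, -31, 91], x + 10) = [-58, 53, -12, -78, 85, -74, -21, 101]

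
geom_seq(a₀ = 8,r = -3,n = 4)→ a_0 = 8*(-3)^0 = 8
a_1 = 8*(-3)^1 = -24
a_2 = 8*(-3)^2 = 72
...
= [8, -24, 72, -216]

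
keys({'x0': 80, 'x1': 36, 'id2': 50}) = ['x0', 'x1', 'id2']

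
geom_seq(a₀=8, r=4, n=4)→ a_0 = 8*4^0 = 8
a_1 = 8*4^1 = 32
a_2 = 8*4^2 = 128
...
= [8, 32, 128, 512]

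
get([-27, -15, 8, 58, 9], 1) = -15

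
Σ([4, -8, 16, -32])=-20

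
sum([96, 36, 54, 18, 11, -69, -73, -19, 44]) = 98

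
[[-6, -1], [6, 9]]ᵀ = [[-6, 6], [-1, 9]]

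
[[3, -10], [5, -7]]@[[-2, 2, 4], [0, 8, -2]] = C[0][0] = (3)*(-2) + (-10)*(0) = -6
C[0][1] = (3)*(2) + (-10)*(8) = -74
C[0][2] = (3)*(4) + (-10)*(-2) = 32
C[1][0] = (5)*(-2) + (-7)*(0) = -10
C[1][1] = (5)*(2) + (-7)*(8) = -46
C[1][2] = (5)*(4) + (-7)*(-2) = 34
= [[-6, -74, 32], [-10, -46, 34]]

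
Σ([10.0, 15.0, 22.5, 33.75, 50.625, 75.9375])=10.0 + 15.0 + 22.5 + 33.75 + 50.625 + 75.9375
= 207.8125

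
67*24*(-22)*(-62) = 2193312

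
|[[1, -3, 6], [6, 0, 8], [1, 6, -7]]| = 18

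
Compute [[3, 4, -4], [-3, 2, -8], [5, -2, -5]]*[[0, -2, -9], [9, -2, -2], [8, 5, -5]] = [[4, -34, -15], [-46, -38, 63], [-58, -31, -16]]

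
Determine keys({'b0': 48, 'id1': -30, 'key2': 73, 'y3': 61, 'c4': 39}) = ['b0', 'id1', 'key2', 'y3', 'c4']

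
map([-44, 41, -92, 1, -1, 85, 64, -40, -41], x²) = [1936, 1681, 8464, 1, 1, 7225, 4096, 1600, 1681]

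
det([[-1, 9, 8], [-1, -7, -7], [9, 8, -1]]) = -199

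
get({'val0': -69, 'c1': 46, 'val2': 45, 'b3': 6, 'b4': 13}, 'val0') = -69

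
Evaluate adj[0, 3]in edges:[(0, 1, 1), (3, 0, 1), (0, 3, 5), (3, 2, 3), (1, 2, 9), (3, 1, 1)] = 5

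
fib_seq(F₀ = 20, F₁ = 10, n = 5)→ [20, 10, 30, 40, 70]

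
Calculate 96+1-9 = 88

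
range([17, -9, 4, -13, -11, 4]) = 30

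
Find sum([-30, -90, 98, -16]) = (-30) + (-90) + 98 + (-16)
= -38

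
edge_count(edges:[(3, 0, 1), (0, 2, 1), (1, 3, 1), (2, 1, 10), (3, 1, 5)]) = 5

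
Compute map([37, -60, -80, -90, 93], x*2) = [74, -120, -160, -180, 186]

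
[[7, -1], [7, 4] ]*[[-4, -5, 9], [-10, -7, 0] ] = C[0][0] = (7)*(-4) + (-1)*(-10) = -18
C[0][1] = (7)*(-5) + (-1)*(-7) = -28
C[0][2] = (7)*(9) + (-1)*(0) = 63
C[1][0] = (7)*(-4) + (4)*(-10) = -68
C[1][1] = (7)*(-5) + (4)*(-7) = -63
C[1][2] = (7)*(9) + (4)*(0) = 63
= [[-18, -28, 63], [-68, -63, 63]]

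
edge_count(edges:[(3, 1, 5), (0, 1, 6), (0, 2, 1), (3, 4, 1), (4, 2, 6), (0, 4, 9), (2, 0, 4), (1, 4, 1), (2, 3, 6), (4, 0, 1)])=10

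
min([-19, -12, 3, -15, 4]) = -19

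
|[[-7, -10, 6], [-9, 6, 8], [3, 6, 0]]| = (1)*(-7)*det([[6, 8], [6, 0]]) + (-1)*(-10)*det([[-9, 8], [3, 0]]) + (1)*(6)*det([[-9, 6], [3, 6]])
= 336 + -240 + -432
= -336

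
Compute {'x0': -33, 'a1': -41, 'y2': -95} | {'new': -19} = {'x0': -33, 'a1': -41, 'y2': -95, 'new': -19}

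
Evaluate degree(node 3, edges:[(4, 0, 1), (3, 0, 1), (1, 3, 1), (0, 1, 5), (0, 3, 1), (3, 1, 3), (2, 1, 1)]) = 4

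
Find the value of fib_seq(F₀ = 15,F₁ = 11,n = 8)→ [15, 11, 26, 37, 63, 100, 163, 263]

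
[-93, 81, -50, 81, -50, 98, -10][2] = -50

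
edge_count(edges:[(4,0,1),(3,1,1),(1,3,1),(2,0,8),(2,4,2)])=5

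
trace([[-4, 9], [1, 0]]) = diagonal: (-4) + 0
= -4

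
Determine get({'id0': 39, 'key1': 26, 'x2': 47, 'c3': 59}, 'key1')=26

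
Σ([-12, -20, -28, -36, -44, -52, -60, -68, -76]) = -396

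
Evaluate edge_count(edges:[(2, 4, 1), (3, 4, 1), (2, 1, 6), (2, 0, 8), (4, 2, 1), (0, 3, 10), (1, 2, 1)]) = 7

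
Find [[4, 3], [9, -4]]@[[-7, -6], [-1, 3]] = [[-31, -15], [-59, -66]]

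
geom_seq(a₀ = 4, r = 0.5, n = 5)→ a_0 = 4*0.5^0 = 4.0
a_1 = 4*0.5^1 = 2.0
a_2 = 4*0.5^2 = 1.0
...
= [4.0, 2.0, 1.0, 0.5, 0.25]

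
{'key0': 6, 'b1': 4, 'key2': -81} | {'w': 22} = {'key0': 6, 'b1': 4, 'key2': -81, 'w': 22}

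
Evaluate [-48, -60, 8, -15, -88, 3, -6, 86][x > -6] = [8, 3, 86]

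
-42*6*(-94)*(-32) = -758016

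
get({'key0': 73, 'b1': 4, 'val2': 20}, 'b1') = 4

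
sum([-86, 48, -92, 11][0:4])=-119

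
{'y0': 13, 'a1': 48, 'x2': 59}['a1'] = 48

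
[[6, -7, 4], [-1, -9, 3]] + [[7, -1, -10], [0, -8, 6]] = [[13, -8, -6], [-1, -17, 9]]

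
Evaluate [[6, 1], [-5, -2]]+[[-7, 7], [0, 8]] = [[-1, 8], [-5, 6]]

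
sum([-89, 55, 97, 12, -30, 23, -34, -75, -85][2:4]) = 109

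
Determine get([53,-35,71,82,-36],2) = 71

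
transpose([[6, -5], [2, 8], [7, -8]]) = [[6, 2, 7], [-5, 8, -8]]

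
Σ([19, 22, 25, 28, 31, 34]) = 19 + 22 + 25 + 28 + 31 + 34
= 159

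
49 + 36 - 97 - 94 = -106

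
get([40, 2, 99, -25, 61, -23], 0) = 40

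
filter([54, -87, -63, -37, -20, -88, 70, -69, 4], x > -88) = [54, -87, -63, -37, -20, 70, -69, 4]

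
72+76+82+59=289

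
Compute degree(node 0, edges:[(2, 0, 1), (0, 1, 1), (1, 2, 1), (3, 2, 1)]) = incident: (2,0), (0,1)
= 2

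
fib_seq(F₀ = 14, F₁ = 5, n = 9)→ [14, 5, 19, 24, 43, 67, 110, 177, 287]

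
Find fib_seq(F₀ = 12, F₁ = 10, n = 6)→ F_2 = F_1 + F_0 = 22
F_3 = F_2 + F_1 = 32
F_4 = F_3 + F_2 = 54
...
= [12, 10, 22, 32, 54, 86]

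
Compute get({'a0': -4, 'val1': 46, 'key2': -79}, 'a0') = -4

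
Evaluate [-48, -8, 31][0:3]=[-48, -8, 31]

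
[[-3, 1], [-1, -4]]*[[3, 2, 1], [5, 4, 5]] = [[-4, -2, 2], [-23, -18, -21]]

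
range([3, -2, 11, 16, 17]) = 19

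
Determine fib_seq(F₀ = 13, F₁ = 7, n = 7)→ F_2 = F_1 + F_0 = 20
F_3 = F_2 + F_1 = 27
F_4 = F_3 + F_2 = 47
...
= [13, 7, 20, 27, 47, 74, 121]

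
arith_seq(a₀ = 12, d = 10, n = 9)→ a_0 = 12 + 0*10 = 12
a_1 = 12 + 1*10 = 22
a_2 = 12 + 2*10 = 32
...
= [12, 22, 32, 42, 52, 62, 72, 82, 92]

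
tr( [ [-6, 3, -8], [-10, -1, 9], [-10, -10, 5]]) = -2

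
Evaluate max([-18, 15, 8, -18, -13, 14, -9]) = 15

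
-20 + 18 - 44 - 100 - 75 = -221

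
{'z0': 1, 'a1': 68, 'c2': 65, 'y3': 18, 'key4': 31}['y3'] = 18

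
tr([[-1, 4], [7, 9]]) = diagonal: (-1) + 9
= 8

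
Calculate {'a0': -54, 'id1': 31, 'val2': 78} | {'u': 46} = {'a0': -54, 'id1': 31, 'val2': 78, 'u': 46}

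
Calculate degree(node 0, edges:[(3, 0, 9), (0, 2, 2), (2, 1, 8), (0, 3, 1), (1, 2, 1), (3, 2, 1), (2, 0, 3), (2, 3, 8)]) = incident: (3,0), (0,2), (0,3), (2,0)
= 4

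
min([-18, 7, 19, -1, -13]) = -18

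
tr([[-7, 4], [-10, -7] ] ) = diagonal: (-7) + (-7)
= -14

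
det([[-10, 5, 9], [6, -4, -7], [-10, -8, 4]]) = 158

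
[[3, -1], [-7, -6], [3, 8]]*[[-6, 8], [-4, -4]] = C[0][0] = (3)*(-6) + (-1)*(-4) = -14
C[0][1] = (3)*(8) + (-1)*(-4) = 28
C[1][0] = (-7)*(-6) + (-6)*(-4) = 66
C[1][1] = (-7)*(8) + (-6)*(-4) = -32
C[2][0] = (3)*(-6) + (8)*(-4) = -50
C[2][1] = (3)*(8) + (8)*(-4) = -8
= [[-14, 28], [66, -32], [-50, -8]]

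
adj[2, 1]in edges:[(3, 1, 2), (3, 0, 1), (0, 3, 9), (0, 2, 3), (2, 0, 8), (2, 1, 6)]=6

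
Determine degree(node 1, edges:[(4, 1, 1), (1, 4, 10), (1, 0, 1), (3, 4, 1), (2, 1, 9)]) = incident: (4,1), (1,4), (1,0), (2,1)
= 4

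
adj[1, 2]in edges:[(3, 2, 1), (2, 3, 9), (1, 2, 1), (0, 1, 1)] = 1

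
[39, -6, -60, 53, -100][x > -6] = keep x where x > -6: 39✓, -6✗, -60✗, 53✓, -100✗
= [39, 53]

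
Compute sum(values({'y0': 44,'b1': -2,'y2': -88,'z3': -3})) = 44 + (-2) + (-88) + (-3)
= -49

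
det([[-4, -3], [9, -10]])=(-4)*(-10) - (-3)*(9)
= 67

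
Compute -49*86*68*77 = -22064504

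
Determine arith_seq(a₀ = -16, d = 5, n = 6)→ a_0 = -16 + 0*5 = -16
a_1 = -16 + 1*5 = -11
a_2 = -16 + 2*5 = -6
...
= [-16, -11, -6, -1, 4, 9]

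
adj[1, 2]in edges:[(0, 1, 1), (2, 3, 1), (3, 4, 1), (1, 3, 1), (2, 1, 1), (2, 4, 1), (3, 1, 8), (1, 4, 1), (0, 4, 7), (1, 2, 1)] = 1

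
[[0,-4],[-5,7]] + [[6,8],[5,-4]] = [[6, 4], [0, 3]]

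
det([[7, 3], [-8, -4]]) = (7)*(-4) - (3)*(-8)
= -4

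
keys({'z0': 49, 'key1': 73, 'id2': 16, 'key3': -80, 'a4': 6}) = ['z0', 'key1', 'id2', 'key3', 'a4']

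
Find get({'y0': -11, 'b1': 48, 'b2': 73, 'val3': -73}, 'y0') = -11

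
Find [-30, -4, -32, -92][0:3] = [-30, -4, -32]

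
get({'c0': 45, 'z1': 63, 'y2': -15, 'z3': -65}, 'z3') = -65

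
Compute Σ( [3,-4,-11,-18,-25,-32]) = -87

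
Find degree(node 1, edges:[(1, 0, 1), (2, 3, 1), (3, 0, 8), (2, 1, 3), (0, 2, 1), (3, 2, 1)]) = incident: (1,0), (2,1)
= 2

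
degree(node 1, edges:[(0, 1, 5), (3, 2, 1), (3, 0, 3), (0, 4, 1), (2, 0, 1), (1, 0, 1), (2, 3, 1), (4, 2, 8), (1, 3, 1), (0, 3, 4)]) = incident: (0,1), (1,0), (1,3)
= 3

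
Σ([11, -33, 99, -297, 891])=11 + -33 + 99 + -297 + 891
= 671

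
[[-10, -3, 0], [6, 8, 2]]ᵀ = [[-10, 6], [-3, 8], [0, 2]]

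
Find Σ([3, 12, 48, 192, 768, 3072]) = 4095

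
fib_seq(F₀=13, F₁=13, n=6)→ [13, 13, 26, 39, 65, 104]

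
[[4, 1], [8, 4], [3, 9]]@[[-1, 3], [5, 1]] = C[0][0] = (4)*(-1) + (1)*(5) = 1
C[0][1] = (4)*(3) + (1)*(1) = 13
C[1][0] = (8)*(-1) + (4)*(5) = 12
C[1][1] = (8)*(3) + (4)*(1) = 28
C[2][0] = (3)*(-1) + (9)*(5) = 42
C[2][1] = (3)*(3) + (9)*(1) = 18
= [[1, 13], [12, 28], [42, 18]]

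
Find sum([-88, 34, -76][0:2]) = slice → [-88, 34]
(-88) + 34
= -54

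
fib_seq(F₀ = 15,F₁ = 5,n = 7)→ F_2 = F_1 + F_0 = 20
F_3 = F_2 + F_1 = 25
F_4 = F_3 + F_2 = 45
...
= [15, 5, 20, 25, 45, 70, 115]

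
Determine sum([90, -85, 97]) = 102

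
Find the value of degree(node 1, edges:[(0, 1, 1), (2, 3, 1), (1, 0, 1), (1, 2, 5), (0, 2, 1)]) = 3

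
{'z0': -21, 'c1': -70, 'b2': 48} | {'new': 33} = {'z0': -21, 'c1': -70, 'b2': 48, 'new': 33}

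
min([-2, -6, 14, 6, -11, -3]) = -11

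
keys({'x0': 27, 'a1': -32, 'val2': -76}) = ['x0', 'a1', 'val2']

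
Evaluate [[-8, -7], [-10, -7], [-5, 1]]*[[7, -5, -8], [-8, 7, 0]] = C[0][0] = (-8)*(7) + (-7)*(-8) = 0
C[0][1] = (-8)*(-5) + (-7)*(7) = -9
C[0][2] = (-8)*(-8) + (-7)*(0) = 64
C[1][0] = (-10)*(7) + (-7)*(-8) = -14
C[1][1] = (-10)*(-5) + (-7)*(7) = 1
C[1][2] = (-10)*(-8) + (-7)*(0) = 80
... (3 more cells)
= [[0, -9, 64], [-14, 1, 80], [-43, 32, 40]]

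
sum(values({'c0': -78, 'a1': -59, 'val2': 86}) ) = -51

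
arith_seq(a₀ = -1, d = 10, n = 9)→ a_0 = -1 + 0*10 = -1
a_1 = -1 + 1*10 = 9
a_2 = -1 + 2*10 = 19
...
= [-1, 9, 19, 29, 39, 49, 59, 69, 79]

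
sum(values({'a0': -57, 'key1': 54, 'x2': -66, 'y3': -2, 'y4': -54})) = (-57) + 54 + (-66) + (-2) + (-54)
= -125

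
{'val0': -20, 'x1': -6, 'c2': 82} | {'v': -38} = {'val0': -20, 'x1': -6, 'c2': 82, 'v': -38}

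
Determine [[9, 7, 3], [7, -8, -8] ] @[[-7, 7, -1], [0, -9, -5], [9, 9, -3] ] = C[0][0] = (9)*(-7) + (7)*(0) + (3)*(9) = -36
C[0][1] = (9)*(7) + (7)*(-9) + (3)*(9) = 27
C[0][2] = (9)*(-1) + (7)*(-5) + (3)*(-3) = -53
C[1][0] = (7)*(-7) + (-8)*(0) + (-8)*(9) = -121
C[1][1] = (7)*(7) + (-8)*(-9) + (-8)*(9) = 49
C[1][2] = (7)*(-1) + (-8)*(-5) + (-8)*(-3) = 57
= [[-36, 27, -53], [-121, 49, 57]]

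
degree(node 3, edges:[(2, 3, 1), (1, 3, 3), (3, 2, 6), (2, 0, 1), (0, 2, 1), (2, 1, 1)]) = 3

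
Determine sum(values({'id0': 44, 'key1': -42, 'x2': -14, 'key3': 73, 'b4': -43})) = 18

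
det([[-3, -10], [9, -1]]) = 93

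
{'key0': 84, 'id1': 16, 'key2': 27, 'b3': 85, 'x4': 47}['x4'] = 47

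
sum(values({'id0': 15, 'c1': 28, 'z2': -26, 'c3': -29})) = 15 + 28 + (-26) + (-29)
= -12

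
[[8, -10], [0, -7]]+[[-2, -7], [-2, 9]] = [[6, -17], [-2, 2]]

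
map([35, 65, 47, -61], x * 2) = 35*2=70, 65*2=130, 47*2=94, -61*2=-122
= [70, 130, 94, -122]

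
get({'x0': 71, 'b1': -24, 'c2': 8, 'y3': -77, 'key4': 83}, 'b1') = -24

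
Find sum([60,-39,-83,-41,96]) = 60 + (-39) + (-83) + (-41) + 96
= -7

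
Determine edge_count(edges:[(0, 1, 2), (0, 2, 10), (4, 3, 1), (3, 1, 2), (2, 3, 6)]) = 5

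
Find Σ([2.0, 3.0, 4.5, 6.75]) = 16.25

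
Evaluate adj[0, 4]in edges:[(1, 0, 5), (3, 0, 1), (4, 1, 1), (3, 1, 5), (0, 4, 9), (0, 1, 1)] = 9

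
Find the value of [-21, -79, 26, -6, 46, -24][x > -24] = [-21, 26, -6, 46]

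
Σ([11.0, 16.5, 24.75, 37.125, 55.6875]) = 145.0625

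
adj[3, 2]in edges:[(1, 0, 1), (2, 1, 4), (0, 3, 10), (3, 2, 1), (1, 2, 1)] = 1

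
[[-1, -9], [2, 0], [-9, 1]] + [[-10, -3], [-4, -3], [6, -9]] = [[-11, -12], [-2, -3], [-3, -8]]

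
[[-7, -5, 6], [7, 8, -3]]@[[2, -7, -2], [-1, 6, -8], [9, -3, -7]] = C[0][0] = (-7)*(2) + (-5)*(-1) + (6)*(9) = 45
C[0][1] = (-7)*(-7) + (-5)*(6) + (6)*(-3) = 1
C[0][2] = (-7)*(-2) + (-5)*(-8) + (6)*(-7) = 12
C[1][0] = (7)*(2) + (8)*(-1) + (-3)*(9) = -21
C[1][1] = (7)*(-7) + (8)*(6) + (-3)*(-3) = 8
C[1][2] = (7)*(-2) + (8)*(-8) + (-3)*(-7) = -57
= [[45, 1, 12], [-21, 8, -57]]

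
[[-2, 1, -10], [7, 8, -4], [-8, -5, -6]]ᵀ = [[-2, 7, -8], [1, 8, -5], [-10, -4, -6]]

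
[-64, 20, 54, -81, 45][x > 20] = [54, 45]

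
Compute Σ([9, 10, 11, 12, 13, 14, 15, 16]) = 100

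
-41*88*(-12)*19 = 822624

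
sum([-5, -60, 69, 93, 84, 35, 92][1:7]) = slice → [-60, 69, 93, 84, 35, 92]
(-60) + 69 + 93 + 84 + 35 + 92
= 313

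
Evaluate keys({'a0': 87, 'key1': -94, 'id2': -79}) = ['a0', 'key1', 'id2']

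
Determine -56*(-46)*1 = 2576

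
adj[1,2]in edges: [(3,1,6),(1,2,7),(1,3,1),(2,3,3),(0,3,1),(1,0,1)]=7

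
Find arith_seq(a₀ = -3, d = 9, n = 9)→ [-3, 6, 15, 24, 33, 42, 51, 60, 69]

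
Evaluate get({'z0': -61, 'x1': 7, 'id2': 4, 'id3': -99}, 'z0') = -61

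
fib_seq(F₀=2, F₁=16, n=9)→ F_2 = F_1 + F_0 = 18
F_3 = F_2 + F_1 = 34
F_4 = F_3 + F_2 = 52
...
= [2, 16, 18, 34, 52, 86, 138, 224, 362]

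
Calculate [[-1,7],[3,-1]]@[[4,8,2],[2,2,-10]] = C[0][0] = (-1)*(4) + (7)*(2) = 10
C[0][1] = (-1)*(8) + (7)*(2) = 6
C[0][2] = (-1)*(2) + (7)*(-10) = -72
C[1][0] = (3)*(4) + (-1)*(2) = 10
C[1][1] = (3)*(8) + (-1)*(2) = 22
C[1][2] = (3)*(2) + (-1)*(-10) = 16
= [[10, 6, -72], [10, 22, 16]]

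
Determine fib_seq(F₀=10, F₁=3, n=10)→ [10, 3, 13, 16, 29, 45, 74, 119, 193, 312]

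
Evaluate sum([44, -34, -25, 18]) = 3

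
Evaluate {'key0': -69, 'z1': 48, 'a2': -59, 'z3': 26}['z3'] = 26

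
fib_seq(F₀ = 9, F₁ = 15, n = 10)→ F_2 = F_1 + F_0 = 24
F_3 = F_2 + F_1 = 39
F_4 = F_3 + F_2 = 63
...
= [9, 15, 24, 39, 63, 102, 165, 267, 432, 699]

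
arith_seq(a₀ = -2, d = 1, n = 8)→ a_0 = -2 + 0*1 = -2
a_1 = -2 + 1*1 = -1
a_2 = -2 + 2*1 = 0
...
= [-2, -1, 0, 1, 2, 3, 4, 5]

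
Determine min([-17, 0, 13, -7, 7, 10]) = -17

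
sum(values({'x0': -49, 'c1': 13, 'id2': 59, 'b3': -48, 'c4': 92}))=(-49) + 13 + 59 + (-48) + 92
= 67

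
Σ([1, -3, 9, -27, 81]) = 61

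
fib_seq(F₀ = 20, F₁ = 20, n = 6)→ F_2 = F_1 + F_0 = 40
F_3 = F_2 + F_1 = 60
F_4 = F_3 + F_2 = 100
...
= [20, 20, 40, 60, 100, 160]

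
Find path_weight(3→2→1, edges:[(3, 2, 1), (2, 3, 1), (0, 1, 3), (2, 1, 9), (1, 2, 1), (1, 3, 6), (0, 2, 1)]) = 10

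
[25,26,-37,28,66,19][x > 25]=keep x where x > 25: 25✗, 26✓, -37✗, 28✓, 66✓, 19✗
= [26, 28, 66]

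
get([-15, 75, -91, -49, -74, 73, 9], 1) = 75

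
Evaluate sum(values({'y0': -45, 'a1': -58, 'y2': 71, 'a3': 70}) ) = (-45) + (-58) + 71 + 70
= 38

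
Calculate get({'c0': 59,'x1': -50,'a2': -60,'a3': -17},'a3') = -17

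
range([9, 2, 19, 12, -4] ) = 23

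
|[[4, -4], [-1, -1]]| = (4)*(-1) - (-4)*(-1)
= -8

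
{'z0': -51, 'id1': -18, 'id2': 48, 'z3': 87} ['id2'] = 48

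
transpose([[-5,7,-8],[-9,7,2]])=[[-5, -9], [7, 7], [-8, 2]]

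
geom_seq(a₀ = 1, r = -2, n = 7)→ [1, -2, 4, -8, 16, -32, 64]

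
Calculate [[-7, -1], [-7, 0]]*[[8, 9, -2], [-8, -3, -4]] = [[-48, -60, 18], [-56, -63, 14]]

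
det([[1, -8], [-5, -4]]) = (1)*(-4) - (-8)*(-5)
= -44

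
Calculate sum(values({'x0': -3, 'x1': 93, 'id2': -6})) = 84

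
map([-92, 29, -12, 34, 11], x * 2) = [-184, 58, -24, 68, 22]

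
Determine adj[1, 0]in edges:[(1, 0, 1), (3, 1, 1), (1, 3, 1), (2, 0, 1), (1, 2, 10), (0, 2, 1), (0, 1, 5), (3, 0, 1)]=1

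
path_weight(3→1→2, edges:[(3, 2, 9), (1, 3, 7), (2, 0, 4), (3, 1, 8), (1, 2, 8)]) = w(3→1)=8 + w(1→2)=8
= 16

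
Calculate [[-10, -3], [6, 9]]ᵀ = [[-10, 6], [-3, 9]]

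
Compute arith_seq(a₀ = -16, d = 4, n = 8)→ a_0 = -16 + 0*4 = -16
a_1 = -16 + 1*4 = -12
a_2 = -16 + 2*4 = -8
...
= [-16, -12, -8, -4, 0, 4, 8, 12]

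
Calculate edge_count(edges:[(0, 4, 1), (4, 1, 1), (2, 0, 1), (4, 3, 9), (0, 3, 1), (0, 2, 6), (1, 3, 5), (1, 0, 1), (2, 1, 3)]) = 9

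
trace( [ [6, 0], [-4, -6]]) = diagonal: 6 + (-6)
= 0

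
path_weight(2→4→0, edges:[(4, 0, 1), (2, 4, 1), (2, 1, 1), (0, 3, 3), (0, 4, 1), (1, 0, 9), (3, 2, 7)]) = 2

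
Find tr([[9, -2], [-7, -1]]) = diagonal: 9 + (-1)
= 8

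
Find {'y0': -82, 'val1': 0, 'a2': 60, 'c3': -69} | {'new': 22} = {'y0': -82, 'val1': 0, 'a2': 60, 'c3': -69, 'new': 22}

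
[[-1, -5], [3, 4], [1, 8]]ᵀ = [[-1, 3, 1], [-5, 4, 8]]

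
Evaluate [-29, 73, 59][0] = -29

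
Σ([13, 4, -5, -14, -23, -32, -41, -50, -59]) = 13 + 4 + (-5) + (-14) + (-23) + (-32) + (-41) + (-50) + (-59)
= -207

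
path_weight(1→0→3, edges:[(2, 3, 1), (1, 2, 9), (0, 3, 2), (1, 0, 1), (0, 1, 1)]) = 3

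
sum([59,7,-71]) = 59 + 7 + (-71)
= -5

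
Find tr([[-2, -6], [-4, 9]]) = 7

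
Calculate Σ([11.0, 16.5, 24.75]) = 11.0 + 16.5 + 24.75
= 52.25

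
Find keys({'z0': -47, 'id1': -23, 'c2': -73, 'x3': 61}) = ['z0', 'id1', 'c2', 'x3']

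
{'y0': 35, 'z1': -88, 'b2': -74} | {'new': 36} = {'y0': 35, 'z1': -88, 'b2': -74, 'new': 36}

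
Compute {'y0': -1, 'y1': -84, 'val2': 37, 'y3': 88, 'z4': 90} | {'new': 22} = {'y0': -1, 'y1': -84, 'val2': 37, 'y3': 88, 'z4': 90, 'new': 22}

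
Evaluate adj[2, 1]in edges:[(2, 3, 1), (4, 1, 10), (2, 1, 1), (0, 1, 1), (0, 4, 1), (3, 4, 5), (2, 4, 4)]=1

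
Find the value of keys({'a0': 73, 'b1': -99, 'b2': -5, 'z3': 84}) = ['a0', 'b1', 'b2', 'z3']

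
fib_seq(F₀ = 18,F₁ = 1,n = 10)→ [18, 1, 19, 20, 39, 59, 98, 157, 255, 412]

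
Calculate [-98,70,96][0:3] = [-98, 70, 96]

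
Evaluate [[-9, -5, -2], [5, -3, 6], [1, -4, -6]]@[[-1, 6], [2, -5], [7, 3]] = C[0][0] = (-9)*(-1) + (-5)*(2) + (-2)*(7) = -15
C[0][1] = (-9)*(6) + (-5)*(-5) + (-2)*(3) = -35
C[1][0] = (5)*(-1) + (-3)*(2) + (6)*(7) = 31
C[1][1] = (5)*(6) + (-3)*(-5) + (6)*(3) = 63
C[2][0] = (1)*(-1) + (-4)*(2) + (-6)*(7) = -51
C[2][1] = (1)*(6) + (-4)*(-5) + (-6)*(3) = 8
= [[-15, -35], [31, 63], [-51, 8]]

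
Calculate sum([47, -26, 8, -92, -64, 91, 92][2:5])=slice → [8, -92, -64]
8 + (-92) + (-64)
= -148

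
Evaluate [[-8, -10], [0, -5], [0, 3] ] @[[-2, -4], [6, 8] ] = [[-44, -48], [-30, -40], [18, 24]]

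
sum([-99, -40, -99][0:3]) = -238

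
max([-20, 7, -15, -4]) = 7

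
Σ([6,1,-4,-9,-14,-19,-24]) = -63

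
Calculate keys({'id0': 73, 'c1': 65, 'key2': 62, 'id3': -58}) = ['id0', 'c1', 'key2', 'id3']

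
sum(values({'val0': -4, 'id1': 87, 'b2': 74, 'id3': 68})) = 225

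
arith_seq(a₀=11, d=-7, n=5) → a_0 = 11 + 0*-7 = 11
a_1 = 11 + 1*-7 = 4
a_2 = 11 + 2*-7 = -3
...
= [11, 4, -3, -10, -17]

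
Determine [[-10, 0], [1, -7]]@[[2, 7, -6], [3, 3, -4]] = [[-20, -70, 60], [-19, -14, 22]]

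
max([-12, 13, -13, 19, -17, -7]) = 19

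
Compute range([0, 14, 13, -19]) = 33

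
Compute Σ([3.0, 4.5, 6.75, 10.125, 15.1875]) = 39.5625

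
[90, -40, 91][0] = 90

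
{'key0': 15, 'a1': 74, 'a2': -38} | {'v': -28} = {'key0': 15, 'a1': 74, 'a2': -38, 'v': -28}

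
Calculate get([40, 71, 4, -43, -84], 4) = -84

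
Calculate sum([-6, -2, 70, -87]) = -25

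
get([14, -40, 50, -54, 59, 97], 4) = 59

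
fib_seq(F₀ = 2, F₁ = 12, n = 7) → [2, 12, 14, 26, 40, 66, 106]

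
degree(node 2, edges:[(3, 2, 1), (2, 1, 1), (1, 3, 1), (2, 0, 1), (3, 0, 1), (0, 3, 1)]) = 3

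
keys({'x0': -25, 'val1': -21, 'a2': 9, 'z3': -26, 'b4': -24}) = ['x0', 'val1', 'a2', 'z3', 'b4']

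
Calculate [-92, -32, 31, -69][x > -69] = [-32, 31]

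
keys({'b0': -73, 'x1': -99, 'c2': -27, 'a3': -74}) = ['b0', 'x1', 'c2', 'a3']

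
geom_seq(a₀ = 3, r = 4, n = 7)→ [3, 12, 48, 192, 768, 3072, 12288]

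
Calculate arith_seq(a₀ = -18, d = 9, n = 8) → a_0 = -18 + 0*9 = -18
a_1 = -18 + 1*9 = -9
a_2 = -18 + 2*9 = 0
...
= [-18, -9, 0, 9, 18, 27, 36, 45]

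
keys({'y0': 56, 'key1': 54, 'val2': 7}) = ['y0', 'key1', 'val2']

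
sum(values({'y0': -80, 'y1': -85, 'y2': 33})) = -132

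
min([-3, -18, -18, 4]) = -18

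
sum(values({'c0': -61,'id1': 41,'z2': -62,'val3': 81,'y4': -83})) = (-61) + 41 + (-62) + 81 + (-83)
= -84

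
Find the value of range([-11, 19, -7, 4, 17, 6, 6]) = 30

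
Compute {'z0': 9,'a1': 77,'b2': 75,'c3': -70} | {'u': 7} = {'z0': 9, 'a1': 77, 'b2': 75, 'c3': -70, 'u': 7}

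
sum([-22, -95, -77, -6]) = (-22) + (-95) + (-77) + (-6)
= -200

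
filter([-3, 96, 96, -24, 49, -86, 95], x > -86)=[-3, 96, 96, -24, 49, 95]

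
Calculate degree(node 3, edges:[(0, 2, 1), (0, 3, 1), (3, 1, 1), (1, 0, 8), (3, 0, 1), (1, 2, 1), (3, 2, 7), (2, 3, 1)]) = incident: (0,3), (3,1), (3,0), (3,2), (2,3)
= 5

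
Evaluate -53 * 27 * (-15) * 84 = 1803060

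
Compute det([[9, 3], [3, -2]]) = -27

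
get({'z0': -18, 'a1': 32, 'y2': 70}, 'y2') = 70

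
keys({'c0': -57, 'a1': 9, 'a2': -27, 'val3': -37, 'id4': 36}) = ['c0', 'a1', 'a2', 'val3', 'id4']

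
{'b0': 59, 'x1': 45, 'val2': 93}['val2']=93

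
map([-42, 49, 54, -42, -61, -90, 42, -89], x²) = [1764, 2401, 2916, 1764, 3721, 8100, 1764, 7921]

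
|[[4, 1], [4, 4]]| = (4)*(4) - (1)*(4)
= 12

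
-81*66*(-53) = 283338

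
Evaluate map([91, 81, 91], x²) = (91)²=8281, (81)²=6561, (91)²=8281
= [8281, 6561, 8281]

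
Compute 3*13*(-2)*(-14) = 1092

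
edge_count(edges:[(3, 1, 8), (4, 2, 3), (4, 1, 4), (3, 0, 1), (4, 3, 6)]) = 5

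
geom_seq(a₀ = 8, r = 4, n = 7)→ a_0 = 8*4^0 = 8
a_1 = 8*4^1 = 32
a_2 = 8*4^2 = 128
...
= [8, 32, 128, 512, 2048, 8192, 32768]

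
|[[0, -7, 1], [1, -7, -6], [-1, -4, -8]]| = (1)*(0)*det([[-7, -6], [-4, -8]]) + (-1)*(-7)*det([[1, -6], [-1, -8]]) + (1)*(1)*det([[1, -7], [-1, -4]])
= 0 + -98 + -11
= -109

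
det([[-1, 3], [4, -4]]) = -8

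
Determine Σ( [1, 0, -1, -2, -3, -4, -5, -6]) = -20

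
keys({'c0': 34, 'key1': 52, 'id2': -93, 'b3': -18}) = ['c0', 'key1', 'id2', 'b3']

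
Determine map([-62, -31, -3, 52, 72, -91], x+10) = -62+10=-52, -31+10=-21, -3+10=7, 52+10=62, 72+10=82, -91+10=-81
= [-52, -21, 7, 62, 82, -81]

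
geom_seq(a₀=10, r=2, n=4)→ a_0 = 10*2^0 = 10
a_1 = 10*2^1 = 20
a_2 = 10*2^2 = 40
...
= [10, 20, 40, 80]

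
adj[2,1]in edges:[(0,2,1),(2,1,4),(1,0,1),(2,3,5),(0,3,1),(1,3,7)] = 4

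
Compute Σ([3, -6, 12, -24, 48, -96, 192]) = 3 + -6 + 12 + -24 + 48 + -96 + 192
= 129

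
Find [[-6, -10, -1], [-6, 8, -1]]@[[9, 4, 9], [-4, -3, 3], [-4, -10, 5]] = [[-10, 16, -89], [-82, -38, -35]]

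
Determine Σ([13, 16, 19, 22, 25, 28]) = 13 + 16 + 19 + 22 + 25 + 28
= 123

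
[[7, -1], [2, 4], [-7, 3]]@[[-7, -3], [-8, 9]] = [[-41, -30], [-46, 30], [25, 48]]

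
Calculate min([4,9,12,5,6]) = 4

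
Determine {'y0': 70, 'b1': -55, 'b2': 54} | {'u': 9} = {'y0': 70, 'b1': -55, 'b2': 54, 'u': 9}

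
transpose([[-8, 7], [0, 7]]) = [[-8, 0], [7, 7]]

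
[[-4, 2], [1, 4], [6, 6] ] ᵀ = [[-4, 1, 6], [2, 4, 6]]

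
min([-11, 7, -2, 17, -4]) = -11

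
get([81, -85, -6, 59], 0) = 81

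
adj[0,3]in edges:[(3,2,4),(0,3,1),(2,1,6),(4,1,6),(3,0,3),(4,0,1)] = 1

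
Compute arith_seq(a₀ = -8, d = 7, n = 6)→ [-8, -1, 6, 13, 20, 27]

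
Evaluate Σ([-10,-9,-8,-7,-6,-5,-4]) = (-10) + (-9) + (-8) + (-7) + (-6) + (-5) + (-4)
= -49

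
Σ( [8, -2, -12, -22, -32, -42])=8 + (-2) + (-12) + (-22) + (-32) + (-42)
= -102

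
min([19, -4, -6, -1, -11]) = -11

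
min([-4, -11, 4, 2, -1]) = -11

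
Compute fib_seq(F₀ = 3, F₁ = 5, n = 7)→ [3, 5, 8, 13, 21, 34, 55]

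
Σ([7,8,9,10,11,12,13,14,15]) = 99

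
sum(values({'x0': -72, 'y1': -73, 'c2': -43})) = -188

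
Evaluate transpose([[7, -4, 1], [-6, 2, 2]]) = [[7, -6], [-4, 2], [1, 2]]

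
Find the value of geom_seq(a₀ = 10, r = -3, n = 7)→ [10, -30, 90, -270, 810, -2430, 7290]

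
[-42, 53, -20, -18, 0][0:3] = [-42, 53, -20]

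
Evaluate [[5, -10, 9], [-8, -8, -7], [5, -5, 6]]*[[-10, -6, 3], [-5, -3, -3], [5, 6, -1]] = C[0][0] = (5)*(-10) + (-10)*(-5) + (9)*(5) = 45
C[0][1] = (5)*(-6) + (-10)*(-3) + (9)*(6) = 54
C[0][2] = (5)*(3) + (-10)*(-3) + (9)*(-1) = 36
C[1][0] = (-8)*(-10) + (-8)*(-5) + (-7)*(5) = 85
C[1][1] = (-8)*(-6) + (-8)*(-3) + (-7)*(6) = 30
C[1][2] = (-8)*(3) + (-8)*(-3) + (-7)*(-1) = 7
... (3 more cells)
= [[45, 54, 36], [85, 30, 7], [5, 21, 24]]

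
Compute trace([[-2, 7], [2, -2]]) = -4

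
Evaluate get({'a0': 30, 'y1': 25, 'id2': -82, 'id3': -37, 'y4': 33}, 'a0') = 30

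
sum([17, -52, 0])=17 + (-52) + 0
= -35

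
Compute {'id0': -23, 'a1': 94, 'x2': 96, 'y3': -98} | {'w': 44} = {'id0': -23, 'a1': 94, 'x2': 96, 'y3': -98, 'w': 44}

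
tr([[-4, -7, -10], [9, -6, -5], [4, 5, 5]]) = diagonal: (-4) + (-6) + 5
= -5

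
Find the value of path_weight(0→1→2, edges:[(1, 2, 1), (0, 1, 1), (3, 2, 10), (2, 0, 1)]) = 2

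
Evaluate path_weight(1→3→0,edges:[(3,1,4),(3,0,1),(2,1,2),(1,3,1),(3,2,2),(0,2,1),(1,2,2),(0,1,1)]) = 2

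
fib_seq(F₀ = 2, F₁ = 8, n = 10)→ [2, 8, 10, 18, 28, 46, 74, 120, 194, 314]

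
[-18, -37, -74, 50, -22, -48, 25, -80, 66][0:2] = [-18, -37]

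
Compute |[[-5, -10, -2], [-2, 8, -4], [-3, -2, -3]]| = (1)*(-5)*det([[8, -4], [-2, -3]]) + (-1)*(-10)*det([[-2, -4], [-3, -3]]) + (1)*(-2)*det([[-2, 8], [-3, -2]])
= 160 + -60 + -56
= 44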